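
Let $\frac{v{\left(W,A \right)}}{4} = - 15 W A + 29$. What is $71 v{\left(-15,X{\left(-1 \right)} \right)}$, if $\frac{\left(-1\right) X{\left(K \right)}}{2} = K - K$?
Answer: $8236$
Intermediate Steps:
$X{\left(K \right)} = 0$ ($X{\left(K \right)} = - 2 \left(K - K\right) = \left(-2\right) 0 = 0$)
$v{\left(W,A \right)} = 116 - 60 A W$ ($v{\left(W,A \right)} = 4 \left(- 15 W A + 29\right) = 4 \left(- 15 A W + 29\right) = 4 \left(29 - 15 A W\right) = 116 - 60 A W$)
$71 v{\left(-15,X{\left(-1 \right)} \right)} = 71 \left(116 - 0 \left(-15\right)\right) = 71 \left(116 + 0\right) = 71 \cdot 116 = 8236$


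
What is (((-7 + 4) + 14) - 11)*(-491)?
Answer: 0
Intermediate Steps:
(((-7 + 4) + 14) - 11)*(-491) = ((-3 + 14) - 11)*(-491) = (11 - 11)*(-491) = 0*(-491) = 0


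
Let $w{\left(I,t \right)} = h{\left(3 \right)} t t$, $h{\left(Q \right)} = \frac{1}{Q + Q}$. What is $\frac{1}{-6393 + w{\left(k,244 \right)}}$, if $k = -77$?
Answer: $\frac{3}{10589} \approx 0.00028331$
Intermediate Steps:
$h{\left(Q \right)} = \frac{1}{2 Q}$
$w{\left(I,t \right)} = \frac{t^{2}}{6}$ ($w{\left(I,t \right)} = \frac{1}{2 \cdot 3} t t = \frac{1}{2} \cdot \frac{1}{3} t t = \frac{t}{6} t = \frac{t^{2}}{6}$)
$\frac{1}{-6393 + w{\left(k,244 \right)}} = \frac{1}{-6393 + \frac{244^{2}}{6}} = \frac{1}{-6393 + \frac{1}{6} \cdot 59536} = \frac{1}{-6393 + \frac{29768}{3}} = \frac{1}{\frac{10589}{3}} = \frac{3}{10589}$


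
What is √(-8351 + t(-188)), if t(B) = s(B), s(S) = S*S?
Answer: √26993 ≈ 164.30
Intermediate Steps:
s(S) = S²
t(B) = B²
√(-8351 + t(-188)) = √(-8351 + (-188)²) = √(-8351 + 35344) = √26993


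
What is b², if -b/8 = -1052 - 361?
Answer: 127780416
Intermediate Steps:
b = 11304 (b = -8*(-1052 - 361) = -8*(-1413) = 11304)
b² = 11304² = 127780416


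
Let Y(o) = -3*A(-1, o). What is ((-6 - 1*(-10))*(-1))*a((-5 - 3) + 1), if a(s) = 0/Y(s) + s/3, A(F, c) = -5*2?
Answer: 28/3 ≈ 9.3333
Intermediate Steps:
A(F, c) = -10
Y(o) = 30 (Y(o) = -3*(-10) = 30)
a(s) = s/3 (a(s) = 0/30 + s/3 = 0*(1/30) + s*(⅓) = 0 + s/3 = s/3)
((-6 - 1*(-10))*(-1))*a((-5 - 3) + 1) = ((-6 - 1*(-10))*(-1))*(((-5 - 3) + 1)/3) = ((-6 + 10)*(-1))*((-8 + 1)/3) = (4*(-1))*((⅓)*(-7)) = -4*(-7/3) = 28/3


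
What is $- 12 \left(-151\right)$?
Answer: $1812$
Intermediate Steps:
$- 12 \left(-151\right) = \left(-1\right) \left(-1812\right) = 1812$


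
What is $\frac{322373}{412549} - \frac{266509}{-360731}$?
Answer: $\frac{226237956104}{148819213319} \approx 1.5202$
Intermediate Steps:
$\frac{322373}{412549} - \frac{266509}{-360731} = 322373 \cdot \frac{1}{412549} - - \frac{266509}{360731} = \frac{322373}{412549} + \frac{266509}{360731} = \frac{226237956104}{148819213319}$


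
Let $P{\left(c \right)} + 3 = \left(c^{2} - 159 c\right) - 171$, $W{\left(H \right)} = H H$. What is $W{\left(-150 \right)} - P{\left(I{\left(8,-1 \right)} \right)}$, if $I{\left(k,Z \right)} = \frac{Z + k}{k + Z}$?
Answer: $22832$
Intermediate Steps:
$I{\left(k,Z \right)} = 1$ ($I{\left(k,Z \right)} = \frac{Z + k}{Z + k} = 1$)
$W{\left(H \right)} = H^{2}$
$P{\left(c \right)} = -174 + c^{2} - 159 c$ ($P{\left(c \right)} = -3 - \left(171 - c^{2} + 159 c\right) = -174 + c^{2} - 159 c$)
$W{\left(-150 \right)} - P{\left(I{\left(8,-1 \right)} \right)} = \left(-150\right)^{2} - \left(-174 + 1^{2} - 159\right) = 22500 - \left(-174 + 1 - 159\right) = 22500 - -332 = 22500 + 332 = 22832$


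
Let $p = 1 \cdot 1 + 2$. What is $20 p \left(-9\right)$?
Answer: $-540$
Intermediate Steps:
$p = 3$ ($p = 1 + 2 = 3$)
$20 p \left(-9\right) = 20 \cdot 3 \left(-9\right) = 60 \left(-9\right) = -540$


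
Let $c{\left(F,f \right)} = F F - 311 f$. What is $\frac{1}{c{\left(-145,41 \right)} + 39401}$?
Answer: $\frac{1}{47675} \approx 2.0975 \cdot 10^{-5}$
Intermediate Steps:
$c{\left(F,f \right)} = F^{2} - 311 f$
$\frac{1}{c{\left(-145,41 \right)} + 39401} = \frac{1}{\left(\left(-145\right)^{2} - 12751\right) + 39401} = \frac{1}{\left(21025 - 12751\right) + 39401} = \frac{1}{8274 + 39401} = \frac{1}{47675}$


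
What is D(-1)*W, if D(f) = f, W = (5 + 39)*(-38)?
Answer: 1672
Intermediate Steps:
W = -1672 (W = 44*(-38) = -1672)
D(-1)*W = -1*(-1672) = 1672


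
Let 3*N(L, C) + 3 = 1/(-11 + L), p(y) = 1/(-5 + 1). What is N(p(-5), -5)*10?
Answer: -278/27 ≈ -10.296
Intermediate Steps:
p(y) = -¼ (p(y) = 1/(-4) = -¼)
N(L, C) = -1 + 1/(3*(-11 + L))
N(p(-5), -5)*10 = ((34/3 - 1*(-¼))/(-11 - ¼))*10 = ((34/3 + ¼)/(-45/4))*10 = -4/45*139/12*10 = -139/135*10 = -278/27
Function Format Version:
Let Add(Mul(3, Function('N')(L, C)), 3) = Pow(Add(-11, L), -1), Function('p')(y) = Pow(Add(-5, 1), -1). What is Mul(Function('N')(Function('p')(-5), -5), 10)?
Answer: Rational(-278, 27) ≈ -10.296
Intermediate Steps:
Function('p')(y) = Rational(-1, 4) (Function('p')(y) = Pow(-4, -1) = Rational(-1, 4))
Function('N')(L, C) = Add(-1, Mul(Rational(1, 3), Pow(Add(-11, L), -1)))
Mul(Function('N')(Function('p')(-5), -5), 10) = Mul(Mul(Pow(Add(-11, Rational(-1, 4)), -1), Add(Rational(34, 3), Mul(-1, Rational(-1, 4)))), 10) = Mul(Mul(Pow(Rational(-45, 4), -1), Add(Rational(34, 3), Rational(1, 4))), 10) = Mul(Mul(Rational(-4, 45), Rational(139, 12)), 10) = Mul(Rational(-139, 135), 10) = Rational(-278, 27)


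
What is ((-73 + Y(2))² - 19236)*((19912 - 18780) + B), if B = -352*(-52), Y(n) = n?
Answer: -275894020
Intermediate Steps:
B = 18304
((-73 + Y(2))² - 19236)*((19912 - 18780) + B) = ((-73 + 2)² - 19236)*((19912 - 18780) + 18304) = ((-71)² - 19236)*(1132 + 18304) = (5041 - 19236)*19436 = -14195*19436 = -275894020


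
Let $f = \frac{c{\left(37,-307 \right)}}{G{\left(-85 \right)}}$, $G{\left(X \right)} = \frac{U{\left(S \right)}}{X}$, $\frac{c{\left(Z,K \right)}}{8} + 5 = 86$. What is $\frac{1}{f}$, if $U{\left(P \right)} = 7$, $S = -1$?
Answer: $- \frac{7}{55080} \approx -0.00012709$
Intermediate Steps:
$c{\left(Z,K \right)} = 648$ ($c{\left(Z,K \right)} = -40 + 8 \cdot 86 = -40 + 688 = 648$)
$G{\left(X \right)} = \frac{7}{X}$
$f = - \frac{55080}{7}$ ($f = \frac{648}{7 \frac{1}{-85}} = \frac{648}{7 \left(- \frac{1}{85}\right)} = \frac{648}{- \frac{7}{85}} = 648 \left(- \frac{85}{7}\right) = - \frac{55080}{7} \approx -7868.6$)
$\frac{1}{f} = \frac{1}{- \frac{55080}{7}} = - \frac{7}{55080}$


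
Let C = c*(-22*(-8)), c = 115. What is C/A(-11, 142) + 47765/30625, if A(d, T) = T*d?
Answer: -4956737/434875 ≈ -11.398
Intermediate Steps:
C = 20240 (C = 115*(-22*(-8)) = 115*176 = 20240)
C/A(-11, 142) + 47765/30625 = 20240/((142*(-11))) + 47765/30625 = 20240/(-1562) + 47765*(1/30625) = 20240*(-1/1562) + 9553/6125 = -920/71 + 9553/6125 = -4956737/434875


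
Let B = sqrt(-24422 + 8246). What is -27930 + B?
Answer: -27930 + 4*I*sqrt(1011) ≈ -27930.0 + 127.18*I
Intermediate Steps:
B = 4*I*sqrt(1011) (B = sqrt(-16176) = 4*I*sqrt(1011) ≈ 127.18*I)
-27930 + B = -27930 + 4*I*sqrt(1011)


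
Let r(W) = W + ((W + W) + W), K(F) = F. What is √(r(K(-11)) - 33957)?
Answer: 11*I*√281 ≈ 184.39*I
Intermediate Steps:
r(W) = 4*W (r(W) = W + (2*W + W) = W + 3*W = 4*W)
√(r(K(-11)) - 33957) = √(4*(-11) - 33957) = √(-44 - 33957) = √(-34001) = 11*I*√281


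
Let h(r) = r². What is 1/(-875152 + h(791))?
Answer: -1/249471 ≈ -4.0085e-6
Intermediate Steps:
1/(-875152 + h(791)) = 1/(-875152 + 791²) = 1/(-875152 + 625681) = 1/(-249471) = -1/249471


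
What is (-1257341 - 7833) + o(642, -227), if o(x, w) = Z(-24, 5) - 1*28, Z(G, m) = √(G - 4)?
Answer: -1265202 + 2*I*√7 ≈ -1.2652e+6 + 5.2915*I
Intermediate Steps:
Z(G, m) = √(-4 + G)
o(x, w) = -28 + 2*I*√7 (o(x, w) = √(-4 - 24) - 1*28 = √(-28) - 28 = 2*I*√7 - 28 = -28 + 2*I*√7)
(-1257341 - 7833) + o(642, -227) = (-1257341 - 7833) + (-28 + 2*I*√7) = -1265174 + (-28 + 2*I*√7) = -1265202 + 2*I*√7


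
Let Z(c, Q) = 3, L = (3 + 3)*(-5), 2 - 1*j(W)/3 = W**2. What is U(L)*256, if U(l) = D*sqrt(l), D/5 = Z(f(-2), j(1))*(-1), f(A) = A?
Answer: -3840*I*sqrt(30) ≈ -21033.0*I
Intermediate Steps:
j(W) = 6 - 3*W**2
L = -30 (L = 6*(-5) = -30)
D = -15 (D = 5*(3*(-1)) = 5*(-3) = -15)
U(l) = -15*sqrt(l)
U(L)*256 = -15*I*sqrt(30)*256 = -3840*I*sqrt(30)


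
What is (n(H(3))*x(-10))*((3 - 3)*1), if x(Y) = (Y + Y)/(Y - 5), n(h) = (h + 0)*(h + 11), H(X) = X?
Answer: 0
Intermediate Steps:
n(h) = h*(11 + h)
x(Y) = 2*Y/(-5 + Y) (x(Y) = (2*Y)/(-5 + Y) = 2*Y/(-5 + Y))
(n(H(3))*x(-10))*((3 - 3)*1) = ((3*(11 + 3))*(2*(-10)/(-5 - 10)))*((3 - 3)*1) = ((3*14)*(2*(-10)/(-15)))*(0*1) = (42*(2*(-10)*(-1/15)))*0 = (42*(4/3))*0 = 56*0 = 0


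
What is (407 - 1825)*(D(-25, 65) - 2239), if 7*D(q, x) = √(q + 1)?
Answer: 3174902 - 2836*I*√6/7 ≈ 3.1749e+6 - 992.39*I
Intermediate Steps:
D(q, x) = √(1 + q)/7 (D(q, x) = √(q + 1)/7 = √(1 + q)/7)
(407 - 1825)*(D(-25, 65) - 2239) = (407 - 1825)*(√(1 - 25)/7 - 2239) = -1418*(√(-24)/7 - 2239) = -1418*((2*I*√6)/7 - 2239) = -1418*(2*I*√6/7 - 2239) = -1418*(-2239 + 2*I*√6/7) = 3174902 - 2836*I*√6/7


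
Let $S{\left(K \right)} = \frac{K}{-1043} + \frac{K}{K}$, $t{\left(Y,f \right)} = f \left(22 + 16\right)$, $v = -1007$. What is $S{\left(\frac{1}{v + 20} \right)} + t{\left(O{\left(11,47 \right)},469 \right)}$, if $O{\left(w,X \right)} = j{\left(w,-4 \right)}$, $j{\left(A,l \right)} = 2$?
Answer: $\frac{18347726944}{1029441} \approx 17823.0$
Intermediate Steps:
$O{\left(w,X \right)} = 2$
$t{\left(Y,f \right)} = 38 f$ ($t{\left(Y,f \right)} = f 38 = 38 f$)
$S{\left(K \right)} = 1 - \frac{K}{1043}$ ($S{\left(K \right)} = K \left(- \frac{1}{1043}\right) + 1 = - \frac{K}{1043} + 1 = 1 - \frac{K}{1043}$)
$S{\left(\frac{1}{v + 20} \right)} + t{\left(O{\left(11,47 \right)},469 \right)} = \left(1 - \frac{1}{1043 \left(-1007 + 20\right)}\right) + 38 \cdot 469 = \left(1 - \frac{1}{1043 \left(-987\right)}\right) + 17822 = \left(1 - - \frac{1}{1029441}\right) + 17822 = \left(1 + \frac{1}{1029441}\right) + 17822 = \frac{1029442}{1029441} + 17822 = \frac{18347726944}{1029441}$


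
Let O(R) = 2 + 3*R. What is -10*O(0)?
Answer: -20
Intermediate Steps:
-10*O(0) = -10*(2 + 3*0) = -10*(2 + 0) = -10*2 = -20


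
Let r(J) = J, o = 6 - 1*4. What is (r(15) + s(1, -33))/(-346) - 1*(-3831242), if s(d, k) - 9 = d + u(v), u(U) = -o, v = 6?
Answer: 1325609709/346 ≈ 3.8312e+6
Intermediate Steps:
o = 2 (o = 6 - 4 = 2)
u(U) = -2 (u(U) = -1*2 = -2)
s(d, k) = 7 + d (s(d, k) = 9 + (d - 2) = 9 + (-2 + d) = 7 + d)
(r(15) + s(1, -33))/(-346) - 1*(-3831242) = (15 + (7 + 1))/(-346) - 1*(-3831242) = (15 + 8)*(-1/346) + 3831242 = 23*(-1/346) + 3831242 = -23/346 + 3831242 = 1325609709/346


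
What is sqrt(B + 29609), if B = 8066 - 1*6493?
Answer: sqrt(31182) ≈ 176.58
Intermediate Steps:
B = 1573 (B = 8066 - 6493 = 1573)
sqrt(B + 29609) = sqrt(1573 + 29609) = sqrt(31182)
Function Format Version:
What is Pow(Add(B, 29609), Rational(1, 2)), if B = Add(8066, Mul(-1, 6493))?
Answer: Pow(31182, Rational(1, 2)) ≈ 176.58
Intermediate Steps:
B = 1573 (B = Add(8066, -6493) = 1573)
Pow(Add(B, 29609), Rational(1, 2)) = Pow(Add(1573, 29609), Rational(1, 2)) = Pow(31182, Rational(1, 2))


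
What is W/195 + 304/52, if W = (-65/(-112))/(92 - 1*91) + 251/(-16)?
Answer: 10499/1820 ≈ 5.7687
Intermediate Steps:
W = -423/28 (W = (-65*(-1/112))/(92 - 91) + 251*(-1/16) = (65/112)/1 - 251/16 = (65/112)*1 - 251/16 = 65/112 - 251/16 = -423/28 ≈ -15.107)
W/195 + 304/52 = -423/28/195 + 304/52 = -423/28*1/195 + 304*(1/52) = -141/1820 + 76/13 = 10499/1820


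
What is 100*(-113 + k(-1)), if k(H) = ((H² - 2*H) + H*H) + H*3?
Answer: -11200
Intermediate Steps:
k(H) = H + 2*H² (k(H) = ((H² - 2*H) + H²) + 3*H = (-2*H + 2*H²) + 3*H = H + 2*H²)
100*(-113 + k(-1)) = 100*(-113 - (1 + 2*(-1))) = 100*(-113 - (1 - 2)) = 100*(-113 - 1*(-1)) = 100*(-113 + 1) = 100*(-112) = -11200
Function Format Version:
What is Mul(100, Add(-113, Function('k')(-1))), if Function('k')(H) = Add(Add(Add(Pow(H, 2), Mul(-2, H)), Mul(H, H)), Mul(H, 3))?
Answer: -11200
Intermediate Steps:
Function('k')(H) = Add(H, Mul(2, Pow(H, 2))) (Function('k')(H) = Add(Add(Add(Pow(H, 2), Mul(-2, H)), Pow(H, 2)), Mul(3, H)) = Add(Add(Mul(-2, H), Mul(2, Pow(H, 2))), Mul(3, H)) = Add(H, Mul(2, Pow(H, 2))))
Mul(100, Add(-113, Function('k')(-1))) = Mul(100, Add(-113, Mul(-1, Add(1, Mul(2, -1))))) = Mul(100, Add(-113, Mul(-1, Add(1, -2)))) = Mul(100, Add(-113, Mul(-1, -1))) = Mul(100, Add(-113, 1)) = Mul(100, -112) = -11200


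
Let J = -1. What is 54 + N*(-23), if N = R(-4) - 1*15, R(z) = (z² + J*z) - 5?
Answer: 54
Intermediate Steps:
R(z) = -5 + z² - z (R(z) = (z² - z) - 5 = -5 + z² - z)
N = 0 (N = (-5 + (-4)² - 1*(-4)) - 1*15 = (-5 + 16 + 4) - 15 = 15 - 15 = 0)
54 + N*(-23) = 54 + 0*(-23) = 54 + 0 = 54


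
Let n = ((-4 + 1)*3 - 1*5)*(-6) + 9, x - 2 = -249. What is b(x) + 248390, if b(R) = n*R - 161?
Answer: 225258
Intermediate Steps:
x = -247 (x = 2 - 249 = -247)
n = 93 (n = (-3*3 - 5)*(-6) + 9 = (-9 - 5)*(-6) + 9 = -14*(-6) + 9 = 84 + 9 = 93)
b(R) = -161 + 93*R (b(R) = 93*R - 161 = -161 + 93*R)
b(x) + 248390 = (-161 + 93*(-247)) + 248390 = (-161 - 22971) + 248390 = -23132 + 248390 = 225258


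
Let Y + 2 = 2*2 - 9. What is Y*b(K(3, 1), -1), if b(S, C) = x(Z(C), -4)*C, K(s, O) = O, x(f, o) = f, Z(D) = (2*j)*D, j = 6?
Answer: -84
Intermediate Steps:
Z(D) = 12*D (Z(D) = (2*6)*D = 12*D)
b(S, C) = 12*C² (b(S, C) = (12*C)*C = 12*C²)
Y = -7 (Y = -2 + (2*2 - 9) = -2 + (4 - 9) = -2 - 5 = -7)
Y*b(K(3, 1), -1) = -84*(-1)² = -84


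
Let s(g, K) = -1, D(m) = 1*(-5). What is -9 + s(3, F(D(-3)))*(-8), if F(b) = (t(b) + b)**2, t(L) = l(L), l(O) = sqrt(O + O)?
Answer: -1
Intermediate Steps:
D(m) = -5
l(O) = sqrt(2)*sqrt(O) (l(O) = sqrt(2*O) = sqrt(2)*sqrt(O))
t(L) = sqrt(2)*sqrt(L)
F(b) = (b + sqrt(2)*sqrt(b))**2 (F(b) = (sqrt(2)*sqrt(b) + b)**2 = (b + sqrt(2)*sqrt(b))**2)
-9 + s(3, F(D(-3)))*(-8) = -9 - 1*(-8) = -9 + 8 = -1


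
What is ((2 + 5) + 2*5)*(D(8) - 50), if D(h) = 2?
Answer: -816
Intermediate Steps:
((2 + 5) + 2*5)*(D(8) - 50) = ((2 + 5) + 2*5)*(2 - 50) = (7 + 10)*(-48) = 17*(-48) = -816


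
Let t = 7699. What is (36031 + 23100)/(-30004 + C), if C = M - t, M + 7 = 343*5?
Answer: -59131/35995 ≈ -1.6428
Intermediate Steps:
M = 1708 (M = -7 + 343*5 = -7 + 1715 = 1708)
C = -5991 (C = 1708 - 1*7699 = 1708 - 7699 = -5991)
(36031 + 23100)/(-30004 + C) = (36031 + 23100)/(-30004 - 5991) = 59131/(-35995) = 59131*(-1/35995) = -59131/35995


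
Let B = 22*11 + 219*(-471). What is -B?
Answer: 102907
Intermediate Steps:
B = -102907 (B = 242 - 103149 = -102907)
-B = -1*(-102907) = 102907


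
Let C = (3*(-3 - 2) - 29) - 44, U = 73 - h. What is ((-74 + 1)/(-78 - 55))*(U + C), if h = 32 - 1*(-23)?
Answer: -730/19 ≈ -38.421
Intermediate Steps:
h = 55 (h = 32 + 23 = 55)
U = 18 (U = 73 - 1*55 = 73 - 55 = 18)
C = -88 (C = (3*(-5) - 29) - 44 = (-15 - 29) - 44 = -44 - 44 = -88)
((-74 + 1)/(-78 - 55))*(U + C) = ((-74 + 1)/(-78 - 55))*(18 - 88) = -73/(-133)*(-70) = -73*(-1/133)*(-70) = (73/133)*(-70) = -730/19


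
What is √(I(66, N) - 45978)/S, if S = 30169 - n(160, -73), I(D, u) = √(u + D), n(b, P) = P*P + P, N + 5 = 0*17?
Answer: √(-45978 + √61)/24913 ≈ 0.0086062*I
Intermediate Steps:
N = -5 (N = -5 + 0*17 = -5 + 0 = -5)
n(b, P) = P + P² (n(b, P) = P² + P = P + P²)
I(D, u) = √(D + u)
S = 24913 (S = 30169 - (-73)*(1 - 73) = 30169 - (-73)*(-72) = 30169 - 1*5256 = 30169 - 5256 = 24913)
√(I(66, N) - 45978)/S = √(√(66 - 5) - 45978)/24913 = √(√61 - 45978)*(1/24913) = √(-45978 + √61)*(1/24913) = √(-45978 + √61)/24913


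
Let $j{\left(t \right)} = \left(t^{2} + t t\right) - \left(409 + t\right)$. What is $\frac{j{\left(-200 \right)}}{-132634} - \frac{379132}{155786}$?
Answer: $- \frac{31358057207}{10331260162} \approx -3.0353$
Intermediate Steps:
$j{\left(t \right)} = -409 - t + 2 t^{2}$ ($j{\left(t \right)} = \left(t^{2} + t^{2}\right) - \left(409 + t\right) = 2 t^{2} - \left(409 + t\right) = -409 - t + 2 t^{2}$)
$\frac{j{\left(-200 \right)}}{-132634} - \frac{379132}{155786} = \frac{-409 - -200 + 2 \left(-200\right)^{2}}{-132634} - \frac{379132}{155786} = \left(-409 + 200 + 2 \cdot 40000\right) \left(- \frac{1}{132634}\right) - \frac{189566}{77893} = \left(-409 + 200 + 80000\right) \left(- \frac{1}{132634}\right) - \frac{189566}{77893} = 79791 \left(- \frac{1}{132634}\right) - \frac{189566}{77893} = - \frac{79791}{132634} - \frac{189566}{77893} = - \frac{31358057207}{10331260162}$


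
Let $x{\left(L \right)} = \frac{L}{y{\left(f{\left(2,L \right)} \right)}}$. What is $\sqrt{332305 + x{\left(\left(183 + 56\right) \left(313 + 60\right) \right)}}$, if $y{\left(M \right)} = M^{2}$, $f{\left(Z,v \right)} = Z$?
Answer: $\frac{\sqrt{1418367}}{2} \approx 595.48$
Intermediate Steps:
$x{\left(L \right)} = \frac{L}{4}$ ($x{\left(L \right)} = \frac{L}{2^{2}} = \frac{L}{4}$)
$\sqrt{332305 + x{\left(\left(183 + 56\right) \left(313 + 60\right) \right)}} = \sqrt{332305 + \frac{\left(183 + 56\right) \left(313 + 60\right)}{4}} = \sqrt{332305 + \frac{239 \cdot 373}{4}} = \sqrt{332305 + \frac{1}{4} \cdot 89147} = \sqrt{332305 + \frac{89147}{4}} = \sqrt{\frac{1418367}{4}} = \frac{\sqrt{1418367}}{2}$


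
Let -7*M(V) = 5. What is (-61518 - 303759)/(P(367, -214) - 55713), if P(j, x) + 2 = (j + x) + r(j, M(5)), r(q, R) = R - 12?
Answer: 2556939/389023 ≈ 6.5727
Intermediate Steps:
M(V) = -5/7 (M(V) = -1/7*5 = -5/7)
r(q, R) = -12 + R
P(j, x) = -103/7 + j + x (P(j, x) = -2 + ((j + x) + (-12 - 5/7)) = -2 + ((j + x) - 89/7) = -2 + (-89/7 + j + x) = -103/7 + j + x)
(-61518 - 303759)/(P(367, -214) - 55713) = (-61518 - 303759)/((-103/7 + 367 - 214) - 55713) = -365277/(968/7 - 55713) = -365277/(-389023/7) = -365277*(-7/389023) = 2556939/389023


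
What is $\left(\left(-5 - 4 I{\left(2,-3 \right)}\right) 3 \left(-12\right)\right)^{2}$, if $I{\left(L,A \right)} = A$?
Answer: $63504$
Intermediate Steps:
$\left(\left(-5 - 4 I{\left(2,-3 \right)}\right) 3 \left(-12\right)\right)^{2} = \left(\left(-5 - -12\right) 3 \left(-12\right)\right)^{2} = \left(\left(-5 + 12\right) 3 \left(-12\right)\right)^{2} = \left(7 \cdot 3 \left(-12\right)\right)^{2} = \left(21 \left(-12\right)\right)^{2} = \left(-252\right)^{2} = 63504$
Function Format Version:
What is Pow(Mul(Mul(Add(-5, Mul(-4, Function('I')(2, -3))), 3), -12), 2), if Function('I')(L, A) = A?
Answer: 63504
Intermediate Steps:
Pow(Mul(Mul(Add(-5, Mul(-4, Function('I')(2, -3))), 3), -12), 2) = Pow(Mul(Mul(Add(-5, Mul(-4, -3)), 3), -12), 2) = Pow(Mul(Mul(Add(-5, 12), 3), -12), 2) = Pow(Mul(Mul(7, 3), -12), 2) = Pow(Mul(21, -12), 2) = Pow(-252, 2) = 63504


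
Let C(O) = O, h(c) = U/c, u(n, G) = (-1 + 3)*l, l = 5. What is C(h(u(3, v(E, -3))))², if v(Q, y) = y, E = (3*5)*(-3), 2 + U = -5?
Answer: 49/100 ≈ 0.49000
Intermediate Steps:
U = -7 (U = -2 - 5 = -7)
E = -45 (E = 15*(-3) = -45)
u(n, G) = 10 (u(n, G) = (-1 + 3)*5 = 2*5 = 10)
h(c) = -7/c
C(h(u(3, v(E, -3))))² = (-7/10)² = 49/100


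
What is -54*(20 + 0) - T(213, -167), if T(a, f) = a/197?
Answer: -212973/197 ≈ -1081.1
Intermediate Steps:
T(a, f) = a/197 (T(a, f) = a*(1/197) = a/197)
-54*(20 + 0) - T(213, -167) = -54*(20 + 0) - 213/197 = -54*20 - 1*213/197 = -1080 - 213/197 = -212973/197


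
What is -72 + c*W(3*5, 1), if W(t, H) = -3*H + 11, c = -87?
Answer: -768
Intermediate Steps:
W(t, H) = 11 - 3*H
-72 + c*W(3*5, 1) = -72 - 87*(11 - 3*1) = -72 - 87*(11 - 3) = -72 - 87*8 = -72 - 696 = -768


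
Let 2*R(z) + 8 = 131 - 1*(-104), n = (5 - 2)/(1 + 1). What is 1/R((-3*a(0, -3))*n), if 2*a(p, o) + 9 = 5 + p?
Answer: 2/227 ≈ 0.0088106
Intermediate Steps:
a(p, o) = -2 + p/2 (a(p, o) = -9/2 + (5 + p)/2 = -9/2 + (5/2 + p/2) = -2 + p/2)
n = 3/2 ≈ 1.5000
R(z) = 227/2 (R(z) = -4 + (131 - 1*(-104))/2 = -4 + (131 + 104)/2 = -4 + (½)*235 = -4 + 235/2 = 227/2)
1/R((-3*a(0, -3))*n) = 1/(227/2) = 2/227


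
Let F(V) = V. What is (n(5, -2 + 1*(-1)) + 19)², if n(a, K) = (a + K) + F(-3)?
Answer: 324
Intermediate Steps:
n(a, K) = -3 + K + a (n(a, K) = (a + K) - 3 = (K + a) - 3 = -3 + K + a)
(n(5, -2 + 1*(-1)) + 19)² = ((-3 + (-2 + 1*(-1)) + 5) + 19)² = ((-3 + (-2 - 1) + 5) + 19)² = ((-3 - 3 + 5) + 19)² = (-1 + 19)² = 18² = 324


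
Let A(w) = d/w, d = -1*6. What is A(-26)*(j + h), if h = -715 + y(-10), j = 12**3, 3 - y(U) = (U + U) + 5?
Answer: 3093/13 ≈ 237.92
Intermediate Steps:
y(U) = -2 - 2*U (y(U) = 3 - ((U + U) + 5) = 3 - (2*U + 5) = 3 - (5 + 2*U) = 3 + (-5 - 2*U) = -2 - 2*U)
d = -6
A(w) = -6/w
j = 1728
h = -697 (h = -715 + (-2 - 2*(-10)) = -715 + (-2 + 20) = -715 + 18 = -697)
A(-26)*(j + h) = (-6/(-26))*(1728 - 697) = -6*(-1/26)*1031 = (3/13)*1031 = 3093/13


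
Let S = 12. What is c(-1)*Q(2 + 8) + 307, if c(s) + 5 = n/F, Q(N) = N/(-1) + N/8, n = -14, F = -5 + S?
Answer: 1473/4 ≈ 368.25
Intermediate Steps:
F = 7 (F = -5 + 12 = 7)
Q(N) = -7*N/8 (Q(N) = N*(-1) + N*(⅛) = -N + N/8 = -7*N/8)
c(s) = -7 (c(s) = -5 - 14/7 = -5 - 14*⅐ = -5 - 2 = -7)
c(-1)*Q(2 + 8) + 307 = -(-49)*(2 + 8)/8 + 307 = -(-49)*10/8 + 307 = -7*(-35/4) + 307 = 245/4 + 307 = 1473/4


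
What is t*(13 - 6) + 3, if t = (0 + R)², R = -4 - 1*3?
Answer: 346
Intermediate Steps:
R = -7 (R = -4 - 3 = -7)
t = 49 (t = (0 - 7)² = (-7)² = 49)
t*(13 - 6) + 3 = 49*(13 - 6) + 3 = 49*7 + 3 = 343 + 3 = 346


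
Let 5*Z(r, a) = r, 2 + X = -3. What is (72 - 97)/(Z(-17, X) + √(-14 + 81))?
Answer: -2125/1386 - 625*√67/1386 ≈ -5.2243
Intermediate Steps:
X = -5 (X = -2 - 3 = -5)
Z(r, a) = r/5
(72 - 97)/(Z(-17, X) + √(-14 + 81)) = (72 - 97)/((⅕)*(-17) + √(-14 + 81)) = -25/(-17/5 + √67)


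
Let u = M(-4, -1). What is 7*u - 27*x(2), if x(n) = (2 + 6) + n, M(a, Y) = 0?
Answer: -270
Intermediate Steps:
x(n) = 8 + n
u = 0
7*u - 27*x(2) = 7*0 - 27*(8 + 2) = 0 - 27*10 = 0 - 270 = -270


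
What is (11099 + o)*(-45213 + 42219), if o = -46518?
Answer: 106044486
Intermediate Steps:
(11099 + o)*(-45213 + 42219) = (11099 - 46518)*(-45213 + 42219) = -35419*(-2994) = 106044486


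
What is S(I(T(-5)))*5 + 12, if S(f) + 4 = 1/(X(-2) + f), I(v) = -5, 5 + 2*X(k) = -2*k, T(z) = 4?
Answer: -98/11 ≈ -8.9091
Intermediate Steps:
X(k) = -5/2 - k (X(k) = -5/2 + (-2*k)/2 = -5/2 - k)
S(f) = -4 + 1/(-½ + f) (S(f) = -4 + 1/((-5/2 - 1*(-2)) + f) = -4 + 1/((-5/2 + 2) + f) = -4 + 1/(-½ + f))
S(I(T(-5)))*5 + 12 = (2*(3 - 4*(-5))/(-1 + 2*(-5)))*5 + 12 = (2*(3 + 20)/(-1 - 10))*5 + 12 = (2*23/(-11))*5 + 12 = (2*(-1/11)*23)*5 + 12 = -46/11*5 + 12 = -230/11 + 12 = -98/11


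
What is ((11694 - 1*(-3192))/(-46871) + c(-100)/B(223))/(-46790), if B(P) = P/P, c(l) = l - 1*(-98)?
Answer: 54314/1096547045 ≈ 4.9532e-5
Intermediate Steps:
c(l) = 98 + l (c(l) = l + 98 = 98 + l)
B(P) = 1
((11694 - 1*(-3192))/(-46871) + c(-100)/B(223))/(-46790) = ((11694 - 1*(-3192))/(-46871) + (98 - 100)/1)/(-46790) = ((11694 + 3192)*(-1/46871) - 2*1)*(-1/46790) = (14886*(-1/46871) - 2)*(-1/46790) = (-14886/46871 - 2)*(-1/46790) = -108628/46871*(-1/46790) = 54314/1096547045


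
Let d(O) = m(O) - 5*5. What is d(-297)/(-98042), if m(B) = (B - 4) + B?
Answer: 89/14006 ≈ 0.0063544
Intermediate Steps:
m(B) = -4 + 2*B (m(B) = (-4 + B) + B = -4 + 2*B)
d(O) = -29 + 2*O (d(O) = (-4 + 2*O) - 5*5 = (-4 + 2*O) - 25 = -29 + 2*O)
d(-297)/(-98042) = (-29 + 2*(-297))/(-98042) = (-29 - 594)*(-1/98042) = -623*(-1/98042) = 89/14006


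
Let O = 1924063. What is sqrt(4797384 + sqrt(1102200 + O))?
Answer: sqrt(4797384 + 19*sqrt(8383)) ≈ 2190.7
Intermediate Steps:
sqrt(4797384 + sqrt(1102200 + O)) = sqrt(4797384 + sqrt(1102200 + 1924063)) = sqrt(4797384 + sqrt(3026263)) = sqrt(4797384 + 19*sqrt(8383))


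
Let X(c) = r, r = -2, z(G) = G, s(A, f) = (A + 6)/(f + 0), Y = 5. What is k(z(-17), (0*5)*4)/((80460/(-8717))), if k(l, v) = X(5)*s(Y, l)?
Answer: -95887/683910 ≈ -0.14020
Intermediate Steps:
s(A, f) = (6 + A)/f
X(c) = -2
k(l, v) = -22/l (k(l, v) = -2*(6 + 5)/l = -2*11/l = -22/l)
k(z(-17), (0*5)*4)/((80460/(-8717))) = (-22/(-17))/((80460/(-8717))) = (-22*(-1/17))/((80460*(-1/8717))) = 22/(17*(-80460/8717)) = (22/17)*(-8717/80460) = -95887/683910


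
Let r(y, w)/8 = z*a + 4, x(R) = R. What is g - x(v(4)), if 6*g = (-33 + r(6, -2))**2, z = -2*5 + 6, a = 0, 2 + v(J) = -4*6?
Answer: 157/6 ≈ 26.167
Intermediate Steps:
v(J) = -26 (v(J) = -2 - 4*6 = -2 - 24 = -26)
z = -4 (z = -10 + 6 = -4)
r(y, w) = 32 (r(y, w) = 8*(-4*0 + 4) = 8*(0 + 4) = 8*4 = 32)
g = 1/6 (g = (-33 + 32)**2/6 = (1/6)*(-1)**2 = (1/6)*1 = 1/6 ≈ 0.16667)
g - x(v(4)) = 1/6 - 1*(-26) = 1/6 + 26 = 157/6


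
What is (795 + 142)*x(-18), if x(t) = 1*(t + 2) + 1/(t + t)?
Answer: -540649/36 ≈ -15018.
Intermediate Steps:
x(t) = 2 + t + 1/(2*t) (x(t) = 1*(2 + t) + 1/(2*t) = (2 + t) + 1/(2*t) = 2 + t + 1/(2*t))
(795 + 142)*x(-18) = (795 + 142)*(2 - 18 + (½)/(-18)) = 937*(2 - 18 + (½)*(-1/18)) = 937*(2 - 18 - 1/36) = 937*(-577/36) = -540649/36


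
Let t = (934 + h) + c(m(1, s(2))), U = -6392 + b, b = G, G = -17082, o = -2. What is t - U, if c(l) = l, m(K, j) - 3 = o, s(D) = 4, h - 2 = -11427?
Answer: 12984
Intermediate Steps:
h = -11425 (h = 2 - 11427 = -11425)
m(K, j) = 1 (m(K, j) = 3 - 2 = 1)
b = -17082
U = -23474 (U = -6392 - 17082 = -23474)
t = -10490 (t = (934 - 11425) + 1 = -10491 + 1 = -10490)
t - U = -10490 - 1*(-23474) = -10490 + 23474 = 12984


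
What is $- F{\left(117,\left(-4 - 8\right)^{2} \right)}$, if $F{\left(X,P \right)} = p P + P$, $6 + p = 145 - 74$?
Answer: $-9504$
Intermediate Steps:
$p = 65$ ($p = -6 + \left(145 - 74\right) = -6 + 71 = 65$)
$F{\left(X,P \right)} = 66 P$ ($F{\left(X,P \right)} = 65 P + P = 66 P$)
$- F{\left(117,\left(-4 - 8\right)^{2} \right)} = - 66 \left(-4 - 8\right)^{2} = - 66 \left(-12\right)^{2} = - 66 \cdot 144 = \left(-1\right) 9504 = -9504$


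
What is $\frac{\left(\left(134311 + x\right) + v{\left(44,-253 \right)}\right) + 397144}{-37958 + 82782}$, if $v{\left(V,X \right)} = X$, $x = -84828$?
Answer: $\frac{223187}{22412} \approx 9.9584$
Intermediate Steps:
$\frac{\left(\left(134311 + x\right) + v{\left(44,-253 \right)}\right) + 397144}{-37958 + 82782} = \frac{\left(\left(134311 - 84828\right) - 253\right) + 397144}{-37958 + 82782} = \frac{\left(49483 - 253\right) + 397144}{44824} = \left(49230 + 397144\right) \frac{1}{44824} = 446374 \cdot \frac{1}{44824} = \frac{223187}{22412}$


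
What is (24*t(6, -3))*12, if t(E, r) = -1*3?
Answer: -864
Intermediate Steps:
t(E, r) = -3
(24*t(6, -3))*12 = (24*(-3))*12 = -72*12 = -864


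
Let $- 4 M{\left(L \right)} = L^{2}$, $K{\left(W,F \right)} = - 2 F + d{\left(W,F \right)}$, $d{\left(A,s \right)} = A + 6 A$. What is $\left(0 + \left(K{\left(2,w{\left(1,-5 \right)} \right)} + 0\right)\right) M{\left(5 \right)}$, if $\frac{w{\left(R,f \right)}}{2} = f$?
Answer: $- \frac{425}{2} \approx -212.5$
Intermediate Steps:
$d{\left(A,s \right)} = 7 A$
$w{\left(R,f \right)} = 2 f$
$K{\left(W,F \right)} = - 2 F + 7 W$
$M{\left(L \right)} = - \frac{L^{2}}{4}$
$\left(0 + \left(K{\left(2,w{\left(1,-5 \right)} \right)} + 0\right)\right) M{\left(5 \right)} = \left(0 - \left(-14 + 2 \cdot 2 \left(-5\right)\right)\right) \left(- \frac{5^{2}}{4}\right) = \left(0 + \left(\left(\left(-2\right) \left(-10\right) + 14\right) + 0\right)\right) \left(\left(- \frac{1}{4}\right) 25\right) = \left(0 + \left(\left(20 + 14\right) + 0\right)\right) \left(- \frac{25}{4}\right) = \left(0 + \left(34 + 0\right)\right) \left(- \frac{25}{4}\right) = \left(0 + 34\right) \left(- \frac{25}{4}\right) = 34 \left(- \frac{25}{4}\right) = - \frac{425}{2}$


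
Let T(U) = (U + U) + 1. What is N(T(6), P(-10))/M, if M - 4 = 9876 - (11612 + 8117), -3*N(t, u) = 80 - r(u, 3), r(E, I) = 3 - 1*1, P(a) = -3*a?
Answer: 26/9849 ≈ 0.0026399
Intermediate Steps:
T(U) = 1 + 2*U (T(U) = 2*U + 1 = 1 + 2*U)
r(E, I) = 2 (r(E, I) = 3 - 1 = 2)
N(t, u) = -26 (N(t, u) = -(80 - 1*2)/3 = -(80 - 2)/3 = -⅓*78 = -26)
M = -9849 (M = 4 + (9876 - (11612 + 8117)) = 4 + (9876 - 1*19729) = 4 + (9876 - 19729) = 4 - 9853 = -9849)
N(T(6), P(-10))/M = -26/(-9849) = -26*(-1/9849) = 26/9849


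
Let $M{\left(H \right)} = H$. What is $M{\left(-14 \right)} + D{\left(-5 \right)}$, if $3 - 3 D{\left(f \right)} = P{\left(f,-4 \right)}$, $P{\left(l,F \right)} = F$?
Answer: $- \frac{35}{3} \approx -11.667$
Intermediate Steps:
$D{\left(f \right)} = \frac{7}{3}$ ($D{\left(f \right)} = 1 - - \frac{4}{3} = 1 + \frac{4}{3} = \frac{7}{3}$)
$M{\left(-14 \right)} + D{\left(-5 \right)} = -14 + \frac{7}{3} = - \frac{35}{3}$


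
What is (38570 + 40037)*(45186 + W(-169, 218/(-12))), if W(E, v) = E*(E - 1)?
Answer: 5810315012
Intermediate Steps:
W(E, v) = E*(-1 + E)
(38570 + 40037)*(45186 + W(-169, 218/(-12))) = (38570 + 40037)*(45186 - 169*(-1 - 169)) = 78607*(45186 - 169*(-170)) = 78607*(45186 + 28730) = 78607*73916 = 5810315012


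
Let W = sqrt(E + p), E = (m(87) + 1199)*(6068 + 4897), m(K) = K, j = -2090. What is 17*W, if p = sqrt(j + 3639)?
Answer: 17*sqrt(14100990 + sqrt(1549)) ≈ 63837.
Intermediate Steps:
E = 14100990 (E = (87 + 1199)*(6068 + 4897) = 1286*10965 = 14100990)
p = sqrt(1549) (p = sqrt(-2090 + 3639) = sqrt(1549) ≈ 39.357)
W = sqrt(14100990 + sqrt(1549)) ≈ 3755.1
17*W = 17*sqrt(14100990 + sqrt(1549))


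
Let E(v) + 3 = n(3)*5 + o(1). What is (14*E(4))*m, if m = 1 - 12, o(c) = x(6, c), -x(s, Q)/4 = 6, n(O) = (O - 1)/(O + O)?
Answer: 11704/3 ≈ 3901.3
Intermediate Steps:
n(O) = (-1 + O)/(2*O) (n(O) = (-1 + O)/((2*O)) = (-1 + O)*(1/(2*O)) = (-1 + O)/(2*O))
x(s, Q) = -24 (x(s, Q) = -4*6 = -24)
o(c) = -24
m = -11
E(v) = -76/3 (E(v) = -3 + (((1/2)*(-1 + 3)/3)*5 - 24) = -3 + (((1/2)*(1/3)*2)*5 - 24) = -3 + ((1/3)*5 - 24) = -3 + (5/3 - 24) = -3 - 67/3 = -76/3)
(14*E(4))*m = (14*(-76/3))*(-11) = -1064/3*(-11) = 11704/3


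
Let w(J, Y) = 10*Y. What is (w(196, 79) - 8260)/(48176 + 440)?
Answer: -3735/24308 ≈ -0.15365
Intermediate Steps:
(w(196, 79) - 8260)/(48176 + 440) = (10*79 - 8260)/(48176 + 440) = (790 - 8260)/48616 = -7470*1/48616 = -3735/24308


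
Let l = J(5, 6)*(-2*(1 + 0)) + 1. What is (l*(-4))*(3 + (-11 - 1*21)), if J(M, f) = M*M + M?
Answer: -6844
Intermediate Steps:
J(M, f) = M + M² (J(M, f) = M² + M = M + M²)
l = -59 (l = (5*(1 + 5))*(-2*(1 + 0)) + 1 = (5*6)*(-2*1) + 1 = 30*(-2) + 1 = -60 + 1 = -59)
(l*(-4))*(3 + (-11 - 1*21)) = (-59*(-4))*(3 + (-11 - 1*21)) = 236*(3 + (-11 - 21)) = 236*(3 - 32) = 236*(-29) = -6844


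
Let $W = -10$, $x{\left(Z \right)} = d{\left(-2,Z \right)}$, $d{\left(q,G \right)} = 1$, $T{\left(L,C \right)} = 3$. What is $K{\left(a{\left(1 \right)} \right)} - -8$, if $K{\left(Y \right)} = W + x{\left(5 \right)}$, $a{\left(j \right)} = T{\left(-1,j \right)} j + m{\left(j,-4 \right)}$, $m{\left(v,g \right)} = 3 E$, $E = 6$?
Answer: $-1$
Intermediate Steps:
$x{\left(Z \right)} = 1$
$m{\left(v,g \right)} = 18$ ($m{\left(v,g \right)} = 3 \cdot 6 = 18$)
$a{\left(j \right)} = 18 + 3 j$ ($a{\left(j \right)} = 3 j + 18 = 18 + 3 j$)
$K{\left(Y \right)} = -9$ ($K{\left(Y \right)} = -10 + 1 = -9$)
$K{\left(a{\left(1 \right)} \right)} - -8 = -9 - -8 = -9 + 8 = -1$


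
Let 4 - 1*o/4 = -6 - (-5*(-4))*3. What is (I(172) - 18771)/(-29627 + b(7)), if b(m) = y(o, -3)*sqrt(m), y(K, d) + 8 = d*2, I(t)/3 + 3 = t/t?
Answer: 185435393/292585919 - 87626*sqrt(7)/292585919 ≈ 0.63299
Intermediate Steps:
o = 280 (o = 16 - 4*(-6 - (-5*(-4))*3) = 16 - 4*(-6 - 20*3) = 16 - 4*(-6 - 1*60) = 16 - 4*(-6 - 60) = 16 - 4*(-66) = 16 + 264 = 280)
I(t) = -6 (I(t) = -9 + 3*(t/t) = -9 + 3*1 = -9 + 3 = -6)
y(K, d) = -8 + 2*d (y(K, d) = -8 + d*2 = -8 + 2*d)
b(m) = -14*sqrt(m) (b(m) = (-8 + 2*(-3))*sqrt(m) = (-8 - 6)*sqrt(m) = -14*sqrt(m))
(I(172) - 18771)/(-29627 + b(7)) = (-6 - 18771)/(-29627 - 14*sqrt(7)) = -18777/(-29627 - 14*sqrt(7))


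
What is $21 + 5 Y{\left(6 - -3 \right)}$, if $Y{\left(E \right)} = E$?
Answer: $66$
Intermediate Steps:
$21 + 5 Y{\left(6 - -3 \right)} = 21 + 5 \left(6 - -3\right) = 21 + 5 \left(6 + 3\right) = 21 + 5 \cdot 9 = 21 + 45 = 66$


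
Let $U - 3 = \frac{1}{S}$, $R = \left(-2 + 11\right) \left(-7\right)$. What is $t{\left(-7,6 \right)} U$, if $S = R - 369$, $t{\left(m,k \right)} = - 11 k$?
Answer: $- \frac{14245}{72} \approx -197.85$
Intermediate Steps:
$R = -63$ ($R = 9 \left(-7\right) = -63$)
$S = -432$ ($S = -63 - 369 = -432$)
$U = \frac{1295}{432}$ ($U = 3 + \frac{1}{-432} = 3 - \frac{1}{432} = \frac{1295}{432} \approx 2.9977$)
$t{\left(-7,6 \right)} U = \left(-11\right) 6 \cdot \frac{1295}{432} = \left(-66\right) \frac{1295}{432} = - \frac{14245}{72}$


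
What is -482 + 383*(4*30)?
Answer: 45478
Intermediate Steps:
-482 + 383*(4*30) = -482 + 383*120 = -482 + 45960 = 45478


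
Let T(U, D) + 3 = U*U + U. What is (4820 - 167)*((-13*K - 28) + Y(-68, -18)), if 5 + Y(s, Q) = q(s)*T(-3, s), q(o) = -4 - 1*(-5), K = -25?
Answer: 1372635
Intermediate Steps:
q(o) = 1 (q(o) = -4 + 5 = 1)
T(U, D) = -3 + U + U² (T(U, D) = -3 + (U*U + U) = -3 + (U² + U) = -3 + (U + U²) = -3 + U + U²)
Y(s, Q) = -2 (Y(s, Q) = -5 + 1*(-3 - 3 + (-3)²) = -5 + 1*(-3 - 3 + 9) = -5 + 1*3 = -5 + 3 = -2)
(4820 - 167)*((-13*K - 28) + Y(-68, -18)) = (4820 - 167)*((-13*(-25) - 28) - 2) = 4653*((325 - 28) - 2) = 4653*(297 - 2) = 4653*295 = 1372635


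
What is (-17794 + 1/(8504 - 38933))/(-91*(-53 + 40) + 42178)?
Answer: -541453627/1319431869 ≈ -0.41037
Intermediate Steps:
(-17794 + 1/(8504 - 38933))/(-91*(-53 + 40) + 42178) = (-17794 + 1/(-30429))/(-91*(-13) + 42178) = (-17794 - 1/30429)/(1183 + 42178) = -541453627/30429/43361 = -541453627/30429*1/43361 = -541453627/1319431869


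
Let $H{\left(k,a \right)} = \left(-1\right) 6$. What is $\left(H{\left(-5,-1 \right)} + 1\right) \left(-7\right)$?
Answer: $35$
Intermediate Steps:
$H{\left(k,a \right)} = -6$
$\left(H{\left(-5,-1 \right)} + 1\right) \left(-7\right) = \left(-6 + 1\right) \left(-7\right) = \left(-5\right) \left(-7\right) = 35$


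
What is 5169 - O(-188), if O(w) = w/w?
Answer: 5168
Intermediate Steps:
O(w) = 1
5169 - O(-188) = 5169 - 1*1 = 5169 - 1 = 5168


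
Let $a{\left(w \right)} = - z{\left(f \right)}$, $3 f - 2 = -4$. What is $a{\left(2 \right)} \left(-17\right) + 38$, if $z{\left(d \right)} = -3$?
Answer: $-13$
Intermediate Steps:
$f = - \frac{2}{3}$ ($f = \frac{2}{3} + \frac{1}{3} \left(-4\right) = \frac{2}{3} - \frac{4}{3} = - \frac{2}{3} \approx -0.66667$)
$a{\left(w \right)} = 3$ ($a{\left(w \right)} = \left(-1\right) \left(-3\right) = 3$)
$a{\left(2 \right)} \left(-17\right) + 38 = 3 \left(-17\right) + 38 = -51 + 38 = -13$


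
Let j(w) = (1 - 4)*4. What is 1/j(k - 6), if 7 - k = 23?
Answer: -1/12 ≈ -0.083333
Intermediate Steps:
k = -16 (k = 7 - 1*23 = 7 - 23 = -16)
j(w) = -12 (j(w) = -3*4 = -12)
1/j(k - 6) = 1/(-12) = -1/12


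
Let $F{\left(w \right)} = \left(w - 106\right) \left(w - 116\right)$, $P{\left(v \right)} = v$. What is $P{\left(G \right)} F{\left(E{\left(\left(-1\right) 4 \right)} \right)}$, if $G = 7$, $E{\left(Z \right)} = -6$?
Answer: $95648$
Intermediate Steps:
$F{\left(w \right)} = \left(-116 + w\right) \left(-106 + w\right)$ ($F{\left(w \right)} = \left(-106 + w\right) \left(-116 + w\right) = \left(-116 + w\right) \left(-106 + w\right)$)
$P{\left(G \right)} F{\left(E{\left(\left(-1\right) 4 \right)} \right)} = 7 \left(12296 + \left(-6\right)^{2} - -1332\right) = 7 \left(12296 + 36 + 1332\right) = 7 \cdot 13664 = 95648$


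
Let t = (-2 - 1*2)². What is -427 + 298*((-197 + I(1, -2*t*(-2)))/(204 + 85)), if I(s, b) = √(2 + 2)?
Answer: -181513/289 ≈ -628.07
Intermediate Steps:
t = 16 (t = (-2 - 2)² = (-4)² = 16)
I(s, b) = 2 (I(s, b) = √4 = 2)
-427 + 298*((-197 + I(1, -2*t*(-2)))/(204 + 85)) = -427 + 298*((-197 + 2)/(204 + 85)) = -427 + 298*(-195/289) = -427 - 58110/289 = -181513/289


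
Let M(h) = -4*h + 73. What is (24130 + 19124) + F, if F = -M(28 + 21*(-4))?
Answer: 42957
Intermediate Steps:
M(h) = 73 - 4*h
F = -297 (F = -(73 - 4*(28 + 21*(-4))) = -(73 - 4*(28 - 84)) = -(73 - 4*(-56)) = -(73 + 224) = -1*297 = -297)
(24130 + 19124) + F = (24130 + 19124) - 297 = 43254 - 297 = 42957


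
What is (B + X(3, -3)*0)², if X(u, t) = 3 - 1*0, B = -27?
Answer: 729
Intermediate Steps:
X(u, t) = 3 (X(u, t) = 3 + 0 = 3)
(B + X(3, -3)*0)² = (-27 + 3*0)² = (-27 + 0)² = (-27)² = 729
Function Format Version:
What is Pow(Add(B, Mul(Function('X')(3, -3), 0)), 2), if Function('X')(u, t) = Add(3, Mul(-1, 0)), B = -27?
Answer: 729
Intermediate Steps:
Function('X')(u, t) = 3 (Function('X')(u, t) = Add(3, 0) = 3)
Pow(Add(B, Mul(Function('X')(3, -3), 0)), 2) = Pow(Add(-27, Mul(3, 0)), 2) = Pow(Add(-27, 0), 2) = Pow(-27, 2) = 729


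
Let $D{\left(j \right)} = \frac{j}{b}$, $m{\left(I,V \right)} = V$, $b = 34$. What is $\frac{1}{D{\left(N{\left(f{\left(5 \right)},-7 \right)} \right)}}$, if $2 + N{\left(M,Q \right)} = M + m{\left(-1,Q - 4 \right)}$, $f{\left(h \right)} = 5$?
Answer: $- \frac{17}{4} \approx -4.25$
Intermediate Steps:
$N{\left(M,Q \right)} = -6 + M + Q$ ($N{\left(M,Q \right)} = -2 + \left(M + \left(Q - 4\right)\right) = -2 + \left(M + \left(-4 + Q\right)\right) = -2 + \left(-4 + M + Q\right) = -6 + M + Q$)
$D{\left(j \right)} = \frac{j}{34}$
$\frac{1}{D{\left(N{\left(f{\left(5 \right)},-7 \right)} \right)}} = \frac{1}{\frac{1}{34} \left(-6 + 5 - 7\right)} = \frac{1}{\frac{1}{34} \left(-8\right)} = \frac{1}{- \frac{4}{17}} = - \frac{17}{4}$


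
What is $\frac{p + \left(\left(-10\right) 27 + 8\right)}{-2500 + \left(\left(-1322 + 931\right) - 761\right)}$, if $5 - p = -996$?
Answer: $- \frac{739}{3652} \approx -0.20235$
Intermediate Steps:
$p = 1001$ ($p = 5 - -996 = 5 + 996 = 1001$)
$\frac{p + \left(\left(-10\right) 27 + 8\right)}{-2500 + \left(\left(-1322 + 931\right) - 761\right)} = \frac{1001 + \left(\left(-10\right) 27 + 8\right)}{-2500 + \left(\left(-1322 + 931\right) - 761\right)} = \frac{1001 + \left(-270 + 8\right)}{-2500 - 1152} = \frac{1001 - 262}{-2500 - 1152} = \frac{739}{-3652} = 739 \left(- \frac{1}{3652}\right) = - \frac{739}{3652}$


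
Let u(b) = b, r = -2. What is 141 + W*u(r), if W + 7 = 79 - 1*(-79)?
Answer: -161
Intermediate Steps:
W = 151 (W = -7 + (79 - 1*(-79)) = -7 + (79 + 79) = -7 + 158 = 151)
141 + W*u(r) = 141 + 151*(-2) = 141 - 302 = -161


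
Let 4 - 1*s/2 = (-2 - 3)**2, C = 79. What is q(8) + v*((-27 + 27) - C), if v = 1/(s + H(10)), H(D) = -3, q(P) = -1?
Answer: 34/45 ≈ 0.75556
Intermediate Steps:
s = -42 (s = 8 - 2*(-2 - 3)**2 = 8 - 2*(-5)**2 = 8 - 2*25 = 8 - 50 = -42)
v = -1/45 (v = 1/(-42 - 3) = 1/(-45) = -1/45 ≈ -0.022222)
q(8) + v*((-27 + 27) - C) = -1 - ((-27 + 27) - 1*79)/45 = -1 - (0 - 79)/45 = -1 - 1/45*(-79) = -1 + 79/45 = 34/45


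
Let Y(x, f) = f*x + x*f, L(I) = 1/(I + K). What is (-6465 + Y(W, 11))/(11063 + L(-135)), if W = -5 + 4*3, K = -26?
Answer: -1016071/1781142 ≈ -0.57046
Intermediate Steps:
L(I) = 1/(-26 + I) (L(I) = 1/(I - 26) = 1/(-26 + I))
W = 7 (W = -5 + 12 = 7)
Y(x, f) = 2*f*x (Y(x, f) = f*x + f*x = 2*f*x)
(-6465 + Y(W, 11))/(11063 + L(-135)) = (-6465 + 2*11*7)/(11063 + 1/(-26 - 135)) = (-6465 + 154)/(11063 + 1/(-161)) = -6311/(11063 - 1/161) = -6311/1781142/161 = -6311*161/1781142 = -1016071/1781142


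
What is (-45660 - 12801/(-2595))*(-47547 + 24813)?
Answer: 897802784622/865 ≈ 1.0379e+9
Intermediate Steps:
(-45660 - 12801/(-2595))*(-47547 + 24813) = (-45660 - 12801*(-1/2595))*(-22734) = (-45660 + 4267/865)*(-22734) = -39491633/865*(-22734) = 897802784622/865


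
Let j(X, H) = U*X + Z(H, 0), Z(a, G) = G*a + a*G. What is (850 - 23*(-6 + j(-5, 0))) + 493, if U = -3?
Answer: 1136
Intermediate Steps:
Z(a, G) = 2*G*a (Z(a, G) = G*a + G*a = 2*G*a)
j(X, H) = -3*X (j(X, H) = -3*X + 2*0*H = -3*X + 0 = -3*X)
(850 - 23*(-6 + j(-5, 0))) + 493 = (850 - 23*(-6 - 3*(-5))) + 493 = (850 - 23*(-6 + 15)) + 493 = (850 - 23*9) + 493 = (850 - 207) + 493 = 643 + 493 = 1136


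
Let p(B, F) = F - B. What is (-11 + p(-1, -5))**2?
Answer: 225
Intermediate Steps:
(-11 + p(-1, -5))**2 = (-11 + (-5 - 1*(-1)))**2 = (-11 + (-5 + 1))**2 = (-11 - 4)**2 = (-15)**2 = 225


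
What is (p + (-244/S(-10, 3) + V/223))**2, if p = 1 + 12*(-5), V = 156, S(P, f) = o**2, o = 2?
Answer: 707772816/49729 ≈ 14233.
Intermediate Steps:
S(P, f) = 4 (S(P, f) = 2**2 = 4)
p = -59 (p = 1 - 60 = -59)
(p + (-244/S(-10, 3) + V/223))**2 = (-59 + (-244/4 + 156/223))**2 = (-59 + (-244*1/4 + 156*(1/223)))**2 = (-59 + (-61 + 156/223))**2 = (-59 - 13447/223)**2 = (-26604/223)**2 = 707772816/49729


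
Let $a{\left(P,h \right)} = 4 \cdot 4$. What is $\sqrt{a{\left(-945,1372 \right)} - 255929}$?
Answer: $i \sqrt{255913} \approx 505.88 i$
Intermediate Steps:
$a{\left(P,h \right)} = 16$
$\sqrt{a{\left(-945,1372 \right)} - 255929} = \sqrt{16 - 255929} = \sqrt{-255913} = i \sqrt{255913}$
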